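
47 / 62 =0.76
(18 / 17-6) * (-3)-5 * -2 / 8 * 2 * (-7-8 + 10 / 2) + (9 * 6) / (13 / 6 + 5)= -1931 / 731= -2.64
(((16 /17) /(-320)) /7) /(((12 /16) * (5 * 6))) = -1 /53550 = -0.00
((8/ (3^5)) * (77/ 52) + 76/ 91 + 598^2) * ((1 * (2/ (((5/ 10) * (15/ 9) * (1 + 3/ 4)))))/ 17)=126523468768/ 4385745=28848.80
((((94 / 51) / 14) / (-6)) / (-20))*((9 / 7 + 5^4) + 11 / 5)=1033859 / 1499400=0.69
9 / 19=0.47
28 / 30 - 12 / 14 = 8 / 105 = 0.08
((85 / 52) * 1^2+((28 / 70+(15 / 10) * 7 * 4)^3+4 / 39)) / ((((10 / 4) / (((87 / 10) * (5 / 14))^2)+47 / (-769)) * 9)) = 961312112101547 / 22454191500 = 42812.15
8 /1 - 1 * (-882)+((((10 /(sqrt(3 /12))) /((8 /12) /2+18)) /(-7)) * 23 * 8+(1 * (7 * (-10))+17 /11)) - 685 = 8306 /77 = 107.87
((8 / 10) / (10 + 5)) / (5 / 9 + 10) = 12 / 2375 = 0.01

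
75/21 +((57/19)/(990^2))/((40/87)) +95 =98.57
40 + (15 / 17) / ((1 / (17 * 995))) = 14965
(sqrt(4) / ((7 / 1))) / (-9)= -2 / 63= -0.03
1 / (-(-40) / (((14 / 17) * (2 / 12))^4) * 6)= 2401 / 1623648240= 0.00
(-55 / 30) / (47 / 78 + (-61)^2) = -143 / 290285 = -0.00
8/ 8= 1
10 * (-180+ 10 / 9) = -1788.89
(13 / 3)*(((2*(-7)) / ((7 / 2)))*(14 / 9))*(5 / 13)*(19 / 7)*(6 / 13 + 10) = -294.47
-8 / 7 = -1.14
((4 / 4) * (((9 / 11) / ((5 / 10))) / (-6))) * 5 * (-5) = 75 / 11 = 6.82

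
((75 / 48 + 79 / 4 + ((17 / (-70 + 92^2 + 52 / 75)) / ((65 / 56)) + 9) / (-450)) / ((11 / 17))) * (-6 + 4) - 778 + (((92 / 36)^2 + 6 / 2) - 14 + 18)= -830.28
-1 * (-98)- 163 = -65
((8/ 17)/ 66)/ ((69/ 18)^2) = 48/ 98923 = 0.00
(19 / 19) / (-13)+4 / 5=47 / 65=0.72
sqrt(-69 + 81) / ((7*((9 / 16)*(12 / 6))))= 16*sqrt(3) / 63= 0.44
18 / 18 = 1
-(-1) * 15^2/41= 225/41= 5.49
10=10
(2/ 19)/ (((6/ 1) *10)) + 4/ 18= 383/ 1710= 0.22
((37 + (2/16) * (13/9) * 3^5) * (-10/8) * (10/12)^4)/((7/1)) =-2021875/290304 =-6.96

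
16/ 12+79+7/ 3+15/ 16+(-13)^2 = 12125/ 48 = 252.60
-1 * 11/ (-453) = 11/ 453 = 0.02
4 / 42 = 2 / 21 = 0.10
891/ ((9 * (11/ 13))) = 117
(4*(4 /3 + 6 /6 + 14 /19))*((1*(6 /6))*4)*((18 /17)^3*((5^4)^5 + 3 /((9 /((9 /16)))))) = 519104003906251020600 /93347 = 5561014321898411.52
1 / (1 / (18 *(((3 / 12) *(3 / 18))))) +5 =23 / 4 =5.75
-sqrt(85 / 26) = -sqrt(2210) / 26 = -1.81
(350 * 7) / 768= 1225 / 384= 3.19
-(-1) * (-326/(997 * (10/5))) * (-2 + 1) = 163/997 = 0.16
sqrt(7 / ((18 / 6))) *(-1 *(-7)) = 7 *sqrt(21) / 3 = 10.69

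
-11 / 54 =-0.20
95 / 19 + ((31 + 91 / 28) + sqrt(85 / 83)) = sqrt(7055) / 83 + 157 / 4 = 40.26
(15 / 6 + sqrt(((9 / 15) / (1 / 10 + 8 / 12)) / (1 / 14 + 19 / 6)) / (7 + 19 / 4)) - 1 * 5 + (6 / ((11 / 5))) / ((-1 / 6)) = -415 / 22 + 6 * sqrt(16422) / 18377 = -18.82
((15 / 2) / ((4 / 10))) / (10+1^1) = 75 / 44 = 1.70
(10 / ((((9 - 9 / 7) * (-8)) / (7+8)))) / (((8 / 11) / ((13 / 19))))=-2.29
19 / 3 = 6.33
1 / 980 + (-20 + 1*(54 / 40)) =-4569 / 245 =-18.65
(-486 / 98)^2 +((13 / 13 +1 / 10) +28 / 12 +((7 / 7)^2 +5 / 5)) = 2162833 / 72030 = 30.03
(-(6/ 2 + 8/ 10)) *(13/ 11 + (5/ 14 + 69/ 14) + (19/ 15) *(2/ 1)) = -197524/ 5775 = -34.20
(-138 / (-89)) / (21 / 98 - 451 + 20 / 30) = -5796 / 1682545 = -0.00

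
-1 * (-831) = 831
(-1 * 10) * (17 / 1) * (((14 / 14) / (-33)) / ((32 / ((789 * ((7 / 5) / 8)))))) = 31297 / 1408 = 22.23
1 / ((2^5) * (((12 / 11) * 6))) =11 / 2304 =0.00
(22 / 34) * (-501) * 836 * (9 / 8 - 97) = 883429833 / 34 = 25983230.38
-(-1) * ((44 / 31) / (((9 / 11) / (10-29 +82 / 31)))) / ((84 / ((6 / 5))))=-40898 / 100905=-0.41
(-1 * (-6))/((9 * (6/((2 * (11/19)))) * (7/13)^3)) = 48334/58653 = 0.82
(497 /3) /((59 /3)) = 497 /59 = 8.42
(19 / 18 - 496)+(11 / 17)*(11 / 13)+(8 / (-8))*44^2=-9668119 / 3978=-2430.40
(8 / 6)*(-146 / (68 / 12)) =-584 / 17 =-34.35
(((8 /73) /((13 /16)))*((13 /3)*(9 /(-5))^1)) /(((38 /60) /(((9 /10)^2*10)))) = -93312 /6935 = -13.46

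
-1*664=-664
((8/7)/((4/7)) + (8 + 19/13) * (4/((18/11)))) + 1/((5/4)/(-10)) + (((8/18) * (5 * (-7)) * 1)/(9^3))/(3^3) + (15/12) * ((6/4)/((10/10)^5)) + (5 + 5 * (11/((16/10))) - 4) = 500905387/9211644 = 54.38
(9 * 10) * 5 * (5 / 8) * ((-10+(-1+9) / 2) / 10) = -675 / 4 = -168.75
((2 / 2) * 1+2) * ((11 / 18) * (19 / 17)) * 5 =1045 / 102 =10.25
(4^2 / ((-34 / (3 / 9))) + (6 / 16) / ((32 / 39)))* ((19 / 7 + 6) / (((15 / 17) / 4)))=239059 / 20160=11.86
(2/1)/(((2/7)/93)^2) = 423801/2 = 211900.50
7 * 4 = 28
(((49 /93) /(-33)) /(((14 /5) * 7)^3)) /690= -25 /8135010576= -0.00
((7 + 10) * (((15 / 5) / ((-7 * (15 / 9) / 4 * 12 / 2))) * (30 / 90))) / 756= -17 / 13230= -0.00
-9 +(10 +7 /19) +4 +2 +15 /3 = 12.37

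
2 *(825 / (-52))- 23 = -1423 / 26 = -54.73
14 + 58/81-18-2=-428/81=-5.28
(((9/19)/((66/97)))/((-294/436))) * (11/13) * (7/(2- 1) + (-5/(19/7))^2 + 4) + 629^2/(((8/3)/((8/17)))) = 304997050569/4369183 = 69806.43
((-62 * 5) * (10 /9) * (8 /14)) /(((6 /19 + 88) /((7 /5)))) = -23560 /7551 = -3.12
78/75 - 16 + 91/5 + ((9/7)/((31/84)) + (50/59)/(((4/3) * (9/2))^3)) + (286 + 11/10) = 1451009797/4938300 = 293.83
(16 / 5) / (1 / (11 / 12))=44 / 15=2.93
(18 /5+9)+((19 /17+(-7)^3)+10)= -27139 /85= -319.28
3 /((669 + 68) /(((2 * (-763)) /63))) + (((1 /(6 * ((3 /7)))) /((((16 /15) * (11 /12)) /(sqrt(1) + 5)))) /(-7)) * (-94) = 141269 /4422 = 31.95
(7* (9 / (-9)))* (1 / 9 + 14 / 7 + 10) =-763 / 9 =-84.78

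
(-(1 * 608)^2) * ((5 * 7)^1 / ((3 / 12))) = -51752960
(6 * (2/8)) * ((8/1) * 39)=468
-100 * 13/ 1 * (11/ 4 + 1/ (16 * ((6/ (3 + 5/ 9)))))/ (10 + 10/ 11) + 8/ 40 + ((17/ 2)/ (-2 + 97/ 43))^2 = 302705743/ 392040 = 772.13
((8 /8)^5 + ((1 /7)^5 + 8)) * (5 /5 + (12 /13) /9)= 6504352 /655473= 9.92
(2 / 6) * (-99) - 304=-337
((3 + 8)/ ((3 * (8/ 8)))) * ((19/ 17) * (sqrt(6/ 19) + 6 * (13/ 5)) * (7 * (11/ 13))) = 847 * sqrt(114)/ 663 + 32186/ 85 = 392.30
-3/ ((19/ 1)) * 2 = -6/ 19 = -0.32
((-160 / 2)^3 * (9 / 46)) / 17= -5892.58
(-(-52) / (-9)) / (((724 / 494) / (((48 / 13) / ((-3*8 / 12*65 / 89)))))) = 27056 / 2715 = 9.97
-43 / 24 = -1.79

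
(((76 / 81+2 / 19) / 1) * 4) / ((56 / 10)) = 8030 / 10773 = 0.75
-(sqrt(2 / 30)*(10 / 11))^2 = -20 / 363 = -0.06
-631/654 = -0.96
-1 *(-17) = 17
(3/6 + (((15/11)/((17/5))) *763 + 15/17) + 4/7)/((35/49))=161253/374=431.16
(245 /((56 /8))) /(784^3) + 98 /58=3373232273 /1996402688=1.69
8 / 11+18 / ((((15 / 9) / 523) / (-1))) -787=-353907 / 55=-6434.67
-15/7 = -2.14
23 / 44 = 0.52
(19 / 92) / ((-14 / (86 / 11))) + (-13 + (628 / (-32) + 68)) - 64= -407193 / 14168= -28.74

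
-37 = -37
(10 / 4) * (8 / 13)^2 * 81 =12960 / 169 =76.69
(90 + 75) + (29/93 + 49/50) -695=-528.71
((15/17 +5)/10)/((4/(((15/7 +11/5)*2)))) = 1.28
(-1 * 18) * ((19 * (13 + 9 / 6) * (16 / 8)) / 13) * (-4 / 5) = 39672 / 65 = 610.34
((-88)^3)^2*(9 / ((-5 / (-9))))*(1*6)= 225700386177024 / 5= 45140077235404.80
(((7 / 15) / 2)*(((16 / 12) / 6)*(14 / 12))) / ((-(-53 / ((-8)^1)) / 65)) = -2548 / 4293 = -0.59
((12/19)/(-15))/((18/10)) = -4/171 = -0.02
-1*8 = -8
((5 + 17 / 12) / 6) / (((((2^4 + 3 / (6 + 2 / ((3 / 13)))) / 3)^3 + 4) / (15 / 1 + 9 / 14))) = 38476548 / 371666969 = 0.10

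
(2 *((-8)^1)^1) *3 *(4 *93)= -17856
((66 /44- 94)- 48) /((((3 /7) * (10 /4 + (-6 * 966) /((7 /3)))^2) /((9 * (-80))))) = 134880 /3518767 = 0.04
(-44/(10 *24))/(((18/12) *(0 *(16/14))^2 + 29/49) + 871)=-539/2562480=-0.00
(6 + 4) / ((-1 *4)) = -5 / 2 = -2.50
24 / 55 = 0.44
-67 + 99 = 32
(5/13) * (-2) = -10/13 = -0.77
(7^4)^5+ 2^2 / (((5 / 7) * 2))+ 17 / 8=3191690651904480237 / 40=79792266297612005.92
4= 4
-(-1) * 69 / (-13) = -69 / 13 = -5.31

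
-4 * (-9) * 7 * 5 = 1260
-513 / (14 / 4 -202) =1026 / 397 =2.58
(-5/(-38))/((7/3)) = 15/266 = 0.06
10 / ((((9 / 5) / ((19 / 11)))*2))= 475 / 99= 4.80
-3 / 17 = -0.18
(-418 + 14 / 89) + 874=40598 / 89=456.16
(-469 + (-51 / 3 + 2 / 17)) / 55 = -1652 / 187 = -8.83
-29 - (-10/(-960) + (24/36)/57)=-158809/5472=-29.02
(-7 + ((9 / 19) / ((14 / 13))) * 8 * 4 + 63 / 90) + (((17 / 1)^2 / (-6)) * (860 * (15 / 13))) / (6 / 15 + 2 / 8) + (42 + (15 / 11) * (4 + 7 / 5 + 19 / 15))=-181661465341 / 2472470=-73473.68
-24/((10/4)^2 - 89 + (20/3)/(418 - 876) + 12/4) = 65952/219193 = 0.30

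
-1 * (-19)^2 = -361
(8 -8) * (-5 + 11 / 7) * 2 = 0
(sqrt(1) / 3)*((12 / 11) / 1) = 4 / 11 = 0.36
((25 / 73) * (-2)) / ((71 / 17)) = -850 / 5183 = -0.16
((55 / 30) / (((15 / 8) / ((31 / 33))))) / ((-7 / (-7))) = 124 / 135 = 0.92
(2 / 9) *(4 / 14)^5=64 / 151263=0.00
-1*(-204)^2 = -41616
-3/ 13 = -0.23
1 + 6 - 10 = -3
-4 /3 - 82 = -250 /3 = -83.33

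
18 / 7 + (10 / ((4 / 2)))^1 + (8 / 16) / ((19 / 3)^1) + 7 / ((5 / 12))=32519 / 1330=24.45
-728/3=-242.67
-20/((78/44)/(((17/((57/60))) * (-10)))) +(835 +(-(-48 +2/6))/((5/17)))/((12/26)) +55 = 47063183/11115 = 4234.20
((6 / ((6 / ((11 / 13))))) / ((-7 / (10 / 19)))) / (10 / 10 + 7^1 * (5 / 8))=-880 / 74347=-0.01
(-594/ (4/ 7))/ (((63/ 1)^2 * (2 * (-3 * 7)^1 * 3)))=11/ 5292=0.00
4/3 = 1.33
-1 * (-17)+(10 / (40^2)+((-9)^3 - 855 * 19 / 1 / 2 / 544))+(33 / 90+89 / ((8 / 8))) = -10404949 / 16320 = -637.56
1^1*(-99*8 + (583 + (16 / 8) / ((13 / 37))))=-2643 / 13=-203.31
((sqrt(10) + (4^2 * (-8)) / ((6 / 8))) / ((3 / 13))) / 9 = -6656 / 81 + 13 * sqrt(10) / 27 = -80.65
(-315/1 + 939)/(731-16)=48/55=0.87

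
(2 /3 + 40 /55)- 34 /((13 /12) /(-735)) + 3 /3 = 9897067 /429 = 23070.09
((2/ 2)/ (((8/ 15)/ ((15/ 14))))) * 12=675/ 28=24.11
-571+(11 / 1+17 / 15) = -8383 / 15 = -558.87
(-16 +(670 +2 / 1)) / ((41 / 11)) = 176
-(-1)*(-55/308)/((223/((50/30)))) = -25/18732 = -0.00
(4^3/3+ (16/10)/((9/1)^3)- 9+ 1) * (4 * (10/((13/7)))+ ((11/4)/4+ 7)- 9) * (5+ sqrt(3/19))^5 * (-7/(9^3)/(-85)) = 102204597771808 * sqrt(57)/20139474849975+ 4292939519008/42398894421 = 139.57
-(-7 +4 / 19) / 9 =0.75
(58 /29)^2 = 4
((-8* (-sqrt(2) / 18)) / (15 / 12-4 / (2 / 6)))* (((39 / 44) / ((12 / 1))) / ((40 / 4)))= -13* sqrt(2) / 42570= -0.00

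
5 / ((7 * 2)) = 5 / 14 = 0.36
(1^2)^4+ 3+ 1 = 5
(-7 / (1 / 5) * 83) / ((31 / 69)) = -200445 / 31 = -6465.97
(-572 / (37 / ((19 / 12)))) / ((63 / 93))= -84227 / 2331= -36.13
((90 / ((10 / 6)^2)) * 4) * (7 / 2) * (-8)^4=1857945.60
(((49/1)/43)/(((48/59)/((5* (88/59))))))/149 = 2695/38442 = 0.07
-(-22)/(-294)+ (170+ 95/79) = 1987306/11613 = 171.13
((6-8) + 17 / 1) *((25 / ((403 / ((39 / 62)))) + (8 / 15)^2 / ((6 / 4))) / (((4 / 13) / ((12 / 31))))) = 3856333 / 893730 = 4.31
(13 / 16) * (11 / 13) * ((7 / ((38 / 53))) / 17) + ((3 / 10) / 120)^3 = 8162000323 / 20672000000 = 0.39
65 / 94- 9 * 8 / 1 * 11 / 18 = -4071 / 94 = -43.31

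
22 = 22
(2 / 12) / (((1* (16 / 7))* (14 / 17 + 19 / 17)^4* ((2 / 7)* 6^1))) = 0.00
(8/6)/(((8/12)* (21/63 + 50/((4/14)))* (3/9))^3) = 6561/291063152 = 0.00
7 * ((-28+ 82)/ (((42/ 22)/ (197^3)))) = 1513783854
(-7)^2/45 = 49/45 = 1.09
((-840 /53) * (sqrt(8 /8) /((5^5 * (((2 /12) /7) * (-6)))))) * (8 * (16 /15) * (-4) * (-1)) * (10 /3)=4.04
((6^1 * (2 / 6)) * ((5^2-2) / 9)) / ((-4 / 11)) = -253 / 18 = -14.06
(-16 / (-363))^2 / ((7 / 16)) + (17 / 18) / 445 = 5387719 / 820920870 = 0.01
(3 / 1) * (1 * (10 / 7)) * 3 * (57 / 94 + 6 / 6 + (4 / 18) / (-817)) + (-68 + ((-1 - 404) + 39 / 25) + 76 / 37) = -111570800451 / 248633525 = -448.74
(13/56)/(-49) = -0.00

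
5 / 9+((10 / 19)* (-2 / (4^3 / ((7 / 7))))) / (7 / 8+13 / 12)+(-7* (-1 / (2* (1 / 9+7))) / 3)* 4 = 309497 / 257184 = 1.20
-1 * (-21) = 21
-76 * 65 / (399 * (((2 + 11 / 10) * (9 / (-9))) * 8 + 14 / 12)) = 2600 / 4963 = 0.52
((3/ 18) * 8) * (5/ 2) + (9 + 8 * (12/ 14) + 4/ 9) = 1237/ 63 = 19.63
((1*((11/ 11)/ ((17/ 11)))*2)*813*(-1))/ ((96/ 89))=-265309/ 272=-975.40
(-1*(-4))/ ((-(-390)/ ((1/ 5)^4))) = 0.00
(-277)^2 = 76729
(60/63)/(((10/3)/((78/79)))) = 156/553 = 0.28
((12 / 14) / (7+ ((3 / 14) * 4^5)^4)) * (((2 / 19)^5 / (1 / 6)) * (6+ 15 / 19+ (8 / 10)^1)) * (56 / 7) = 0.00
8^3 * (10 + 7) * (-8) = -69632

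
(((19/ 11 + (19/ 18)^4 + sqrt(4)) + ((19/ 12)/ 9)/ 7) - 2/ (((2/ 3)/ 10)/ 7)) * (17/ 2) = -28170631031/ 16166304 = -1742.55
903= 903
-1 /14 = -0.07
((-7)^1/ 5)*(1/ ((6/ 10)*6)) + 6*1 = 101/ 18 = 5.61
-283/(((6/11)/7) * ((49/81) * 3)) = -28017/14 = -2001.21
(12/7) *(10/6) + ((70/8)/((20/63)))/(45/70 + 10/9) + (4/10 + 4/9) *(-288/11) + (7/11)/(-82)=-98942981/27907880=-3.55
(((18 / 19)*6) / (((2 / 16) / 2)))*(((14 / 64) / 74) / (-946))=-189 / 665038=-0.00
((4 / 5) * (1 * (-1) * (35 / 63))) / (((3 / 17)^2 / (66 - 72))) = 2312 / 27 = 85.63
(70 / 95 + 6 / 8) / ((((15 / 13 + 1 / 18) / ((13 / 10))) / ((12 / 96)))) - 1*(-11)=9635393 / 860320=11.20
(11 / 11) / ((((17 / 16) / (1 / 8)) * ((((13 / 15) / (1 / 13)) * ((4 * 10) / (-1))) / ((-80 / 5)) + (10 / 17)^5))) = 1002252 / 240555833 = 0.00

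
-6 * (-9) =54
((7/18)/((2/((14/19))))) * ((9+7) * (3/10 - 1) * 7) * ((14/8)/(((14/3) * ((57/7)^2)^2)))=-5764801/6016920570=-0.00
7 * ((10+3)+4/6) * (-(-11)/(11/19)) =1817.67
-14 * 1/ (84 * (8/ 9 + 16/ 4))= -3/ 88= -0.03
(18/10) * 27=243/5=48.60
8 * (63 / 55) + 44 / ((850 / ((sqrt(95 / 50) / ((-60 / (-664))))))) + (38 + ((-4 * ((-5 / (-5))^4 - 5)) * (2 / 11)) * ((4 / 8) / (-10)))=1826 * sqrt(190) / 31875 + 2586 / 55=47.81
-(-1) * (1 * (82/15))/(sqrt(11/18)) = 6.99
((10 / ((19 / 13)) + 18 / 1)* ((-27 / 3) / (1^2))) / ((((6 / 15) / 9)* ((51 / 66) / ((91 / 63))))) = -3037320 / 323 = -9403.47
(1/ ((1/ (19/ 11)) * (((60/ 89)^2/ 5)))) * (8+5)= 1956487/ 7920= 247.03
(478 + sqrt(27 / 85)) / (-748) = -239 / 374 - 3 * sqrt(255) / 63580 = -0.64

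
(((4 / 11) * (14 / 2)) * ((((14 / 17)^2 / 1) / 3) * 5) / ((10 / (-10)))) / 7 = -3920 / 9537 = -0.41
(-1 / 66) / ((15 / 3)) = -1 / 330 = -0.00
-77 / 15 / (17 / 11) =-847 / 255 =-3.32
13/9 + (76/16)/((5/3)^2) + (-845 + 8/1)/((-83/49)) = 37147337/74700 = 497.29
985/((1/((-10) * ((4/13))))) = -39400/13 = -3030.77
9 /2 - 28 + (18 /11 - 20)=-921 /22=-41.86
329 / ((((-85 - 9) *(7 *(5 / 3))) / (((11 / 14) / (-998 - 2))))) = 33 / 140000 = 0.00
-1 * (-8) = 8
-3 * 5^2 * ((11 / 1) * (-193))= 159225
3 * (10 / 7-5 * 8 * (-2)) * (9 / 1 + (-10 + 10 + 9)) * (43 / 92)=330885 / 161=2055.19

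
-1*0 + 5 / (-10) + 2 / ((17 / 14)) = 39 / 34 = 1.15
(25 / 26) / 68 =25 / 1768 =0.01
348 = 348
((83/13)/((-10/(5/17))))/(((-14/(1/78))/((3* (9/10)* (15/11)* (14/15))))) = 747/1264120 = 0.00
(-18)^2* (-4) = -1296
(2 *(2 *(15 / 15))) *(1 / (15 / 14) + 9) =596 / 15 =39.73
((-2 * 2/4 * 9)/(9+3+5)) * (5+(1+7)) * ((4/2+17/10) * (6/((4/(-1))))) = 12987/340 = 38.20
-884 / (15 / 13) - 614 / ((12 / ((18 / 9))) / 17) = -12529 / 5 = -2505.80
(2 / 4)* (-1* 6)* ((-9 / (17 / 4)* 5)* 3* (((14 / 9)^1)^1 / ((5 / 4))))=2016 / 17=118.59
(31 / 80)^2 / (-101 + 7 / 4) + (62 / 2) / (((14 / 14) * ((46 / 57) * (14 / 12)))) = 3367040479 / 102267200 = 32.92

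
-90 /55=-18 /11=-1.64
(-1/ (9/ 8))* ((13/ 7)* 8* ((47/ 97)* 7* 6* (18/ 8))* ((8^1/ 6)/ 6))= -39104/ 291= -134.38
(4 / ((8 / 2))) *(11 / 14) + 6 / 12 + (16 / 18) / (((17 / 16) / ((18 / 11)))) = 3475 / 1309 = 2.65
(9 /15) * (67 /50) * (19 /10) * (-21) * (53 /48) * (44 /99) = -15.74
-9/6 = -3/2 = -1.50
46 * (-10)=-460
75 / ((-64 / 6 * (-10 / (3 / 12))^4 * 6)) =-3 / 6553600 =-0.00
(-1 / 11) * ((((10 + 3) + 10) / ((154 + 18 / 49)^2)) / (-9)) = 55223 / 5664195504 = 0.00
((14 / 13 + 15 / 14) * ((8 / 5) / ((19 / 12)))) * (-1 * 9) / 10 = -84456 / 43225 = -1.95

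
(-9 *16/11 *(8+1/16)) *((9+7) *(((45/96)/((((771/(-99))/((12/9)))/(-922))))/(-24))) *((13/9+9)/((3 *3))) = 4658405/771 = 6042.03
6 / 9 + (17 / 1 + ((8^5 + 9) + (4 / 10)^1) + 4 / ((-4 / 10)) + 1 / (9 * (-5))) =1475327 / 45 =32785.04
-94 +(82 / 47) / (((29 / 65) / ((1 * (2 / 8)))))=-253579 / 2726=-93.02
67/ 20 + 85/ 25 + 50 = 227/ 4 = 56.75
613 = 613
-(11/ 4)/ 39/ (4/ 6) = -11/ 104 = -0.11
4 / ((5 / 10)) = 8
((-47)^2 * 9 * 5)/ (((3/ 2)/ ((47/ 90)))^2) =4879681/ 405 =12048.60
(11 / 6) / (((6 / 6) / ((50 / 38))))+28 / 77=3481 / 1254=2.78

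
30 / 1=30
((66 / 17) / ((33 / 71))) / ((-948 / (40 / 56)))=-0.01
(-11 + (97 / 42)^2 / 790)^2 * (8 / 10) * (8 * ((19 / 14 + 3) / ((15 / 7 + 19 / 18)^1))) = 14316381012822061 / 13587323226750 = 1053.66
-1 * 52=-52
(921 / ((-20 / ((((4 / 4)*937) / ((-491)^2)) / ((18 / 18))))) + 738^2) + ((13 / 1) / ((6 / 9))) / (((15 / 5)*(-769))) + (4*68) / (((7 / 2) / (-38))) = 14059462409543179 / 25954780460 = 541690.67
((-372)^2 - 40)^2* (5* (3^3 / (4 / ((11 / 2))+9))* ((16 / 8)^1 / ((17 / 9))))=511587136241280 / 1819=281246364068.87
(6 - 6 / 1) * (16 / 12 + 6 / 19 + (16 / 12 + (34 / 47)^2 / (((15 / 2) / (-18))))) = 0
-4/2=-2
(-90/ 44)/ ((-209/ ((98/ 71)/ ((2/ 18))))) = 19845/ 163229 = 0.12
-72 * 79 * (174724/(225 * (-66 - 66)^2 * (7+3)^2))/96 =-28519/1080000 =-0.03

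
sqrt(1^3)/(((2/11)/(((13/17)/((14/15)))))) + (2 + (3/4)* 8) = 5953/476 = 12.51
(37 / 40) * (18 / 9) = 37 / 20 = 1.85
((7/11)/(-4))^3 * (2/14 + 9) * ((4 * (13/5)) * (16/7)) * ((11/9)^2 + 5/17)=-14338688/9163935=-1.56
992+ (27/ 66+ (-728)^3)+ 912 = -8488181847/ 22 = -385826447.59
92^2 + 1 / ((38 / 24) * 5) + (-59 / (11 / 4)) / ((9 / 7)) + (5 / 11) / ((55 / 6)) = 873934978 / 103455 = 8447.49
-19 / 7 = -2.71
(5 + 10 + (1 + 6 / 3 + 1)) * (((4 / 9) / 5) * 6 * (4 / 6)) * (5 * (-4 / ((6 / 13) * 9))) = -7904 / 243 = -32.53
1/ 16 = 0.06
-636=-636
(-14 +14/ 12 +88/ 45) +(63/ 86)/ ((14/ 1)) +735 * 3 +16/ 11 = 186935861/ 85140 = 2195.63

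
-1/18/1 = -1/18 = -0.06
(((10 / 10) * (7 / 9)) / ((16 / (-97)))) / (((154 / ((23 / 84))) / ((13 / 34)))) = -29003 / 9047808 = -0.00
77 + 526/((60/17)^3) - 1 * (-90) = 178.96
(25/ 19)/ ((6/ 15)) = 125/ 38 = 3.29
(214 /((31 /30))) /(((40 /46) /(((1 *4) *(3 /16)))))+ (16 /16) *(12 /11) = 245127 /1364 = 179.71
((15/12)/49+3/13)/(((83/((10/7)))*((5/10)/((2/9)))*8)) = 3265/13323492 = 0.00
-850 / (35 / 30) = -5100 / 7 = -728.57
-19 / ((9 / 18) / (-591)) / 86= 261.14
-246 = -246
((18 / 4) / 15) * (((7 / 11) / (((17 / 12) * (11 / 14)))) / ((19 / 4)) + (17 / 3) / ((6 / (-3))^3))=-110303 / 625328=-0.18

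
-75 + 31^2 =886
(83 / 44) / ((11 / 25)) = 2075 / 484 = 4.29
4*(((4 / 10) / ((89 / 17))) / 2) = 68 / 445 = 0.15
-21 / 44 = -0.48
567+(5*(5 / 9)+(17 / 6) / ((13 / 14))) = 67021 / 117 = 572.83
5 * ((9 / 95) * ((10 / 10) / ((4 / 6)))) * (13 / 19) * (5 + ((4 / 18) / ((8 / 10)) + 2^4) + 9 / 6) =7995 / 722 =11.07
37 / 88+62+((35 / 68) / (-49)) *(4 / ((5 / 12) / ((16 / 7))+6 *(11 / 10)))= 62.41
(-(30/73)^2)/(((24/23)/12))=-10350/5329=-1.94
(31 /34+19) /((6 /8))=1354 /51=26.55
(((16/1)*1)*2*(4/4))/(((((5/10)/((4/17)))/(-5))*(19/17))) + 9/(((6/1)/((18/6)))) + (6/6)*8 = -2085/38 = -54.87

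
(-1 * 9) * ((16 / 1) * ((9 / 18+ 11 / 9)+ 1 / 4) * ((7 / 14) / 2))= -71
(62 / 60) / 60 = 0.02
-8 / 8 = -1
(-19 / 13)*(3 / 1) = -57 / 13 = -4.38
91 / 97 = 0.94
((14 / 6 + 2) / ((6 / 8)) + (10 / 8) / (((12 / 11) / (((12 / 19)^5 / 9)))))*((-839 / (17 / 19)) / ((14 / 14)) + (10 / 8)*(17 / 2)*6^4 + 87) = 28341295236304 / 378843147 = 74810.10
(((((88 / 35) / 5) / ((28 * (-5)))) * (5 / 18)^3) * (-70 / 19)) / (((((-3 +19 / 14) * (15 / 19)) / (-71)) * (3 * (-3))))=-781 / 452709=-0.00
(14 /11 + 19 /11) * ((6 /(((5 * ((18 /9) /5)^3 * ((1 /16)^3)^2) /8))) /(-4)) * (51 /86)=-48129638400 /43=-1119293916.28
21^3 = 9261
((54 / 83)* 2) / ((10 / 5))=54 / 83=0.65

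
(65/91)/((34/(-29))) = -145/238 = -0.61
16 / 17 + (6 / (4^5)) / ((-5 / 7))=40603 / 43520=0.93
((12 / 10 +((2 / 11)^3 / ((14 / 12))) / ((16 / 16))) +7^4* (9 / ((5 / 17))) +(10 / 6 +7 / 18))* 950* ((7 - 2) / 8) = 29264767299025 / 670824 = 43625104.80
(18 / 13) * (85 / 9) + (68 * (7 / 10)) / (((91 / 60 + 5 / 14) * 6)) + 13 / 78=1072867 / 61386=17.48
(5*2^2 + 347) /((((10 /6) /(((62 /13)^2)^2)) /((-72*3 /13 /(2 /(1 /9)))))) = -195224951232 /1856465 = -105159.51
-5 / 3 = -1.67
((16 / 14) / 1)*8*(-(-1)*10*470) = 300800 / 7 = 42971.43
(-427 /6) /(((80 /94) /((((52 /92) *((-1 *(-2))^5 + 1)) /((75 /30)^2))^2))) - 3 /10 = -2463337761 /3306250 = -745.05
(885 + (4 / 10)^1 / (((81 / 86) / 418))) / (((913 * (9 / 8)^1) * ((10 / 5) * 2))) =860642 / 3327885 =0.26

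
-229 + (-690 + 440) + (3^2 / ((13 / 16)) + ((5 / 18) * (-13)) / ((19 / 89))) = -2155591 / 4446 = -484.84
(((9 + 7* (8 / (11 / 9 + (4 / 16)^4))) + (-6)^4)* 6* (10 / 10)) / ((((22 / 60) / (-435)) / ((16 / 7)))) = -191209802688 / 8701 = -21975612.31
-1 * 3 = -3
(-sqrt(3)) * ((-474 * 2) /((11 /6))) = 895.63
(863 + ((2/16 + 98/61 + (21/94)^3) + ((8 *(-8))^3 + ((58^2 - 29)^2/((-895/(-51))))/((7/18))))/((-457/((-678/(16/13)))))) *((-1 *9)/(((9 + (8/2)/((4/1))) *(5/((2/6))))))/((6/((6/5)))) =-287110081946904814347/14506100140252000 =-19792.37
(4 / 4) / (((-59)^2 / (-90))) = -90 / 3481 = -0.03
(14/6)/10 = 7/30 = 0.23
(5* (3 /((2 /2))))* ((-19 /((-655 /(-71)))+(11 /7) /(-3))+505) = 7536.25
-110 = -110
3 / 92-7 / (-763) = 419 / 10028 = 0.04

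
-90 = -90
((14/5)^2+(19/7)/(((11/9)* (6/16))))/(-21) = -26492/40425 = -0.66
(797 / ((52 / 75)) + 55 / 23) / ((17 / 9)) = 12399165 / 20332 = 609.83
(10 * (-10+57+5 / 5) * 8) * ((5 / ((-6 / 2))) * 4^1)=-25600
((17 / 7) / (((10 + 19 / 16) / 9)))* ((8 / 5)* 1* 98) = 274176 / 895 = 306.34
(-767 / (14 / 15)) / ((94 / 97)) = -1115985 / 1316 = -848.01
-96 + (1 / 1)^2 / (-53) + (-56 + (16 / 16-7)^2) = -6149 / 53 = -116.02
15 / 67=0.22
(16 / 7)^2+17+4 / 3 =23.56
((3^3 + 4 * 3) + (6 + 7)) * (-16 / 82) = -416 / 41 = -10.15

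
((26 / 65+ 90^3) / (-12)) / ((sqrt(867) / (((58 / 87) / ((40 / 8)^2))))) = -1822501 * sqrt(3) / 57375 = -55.02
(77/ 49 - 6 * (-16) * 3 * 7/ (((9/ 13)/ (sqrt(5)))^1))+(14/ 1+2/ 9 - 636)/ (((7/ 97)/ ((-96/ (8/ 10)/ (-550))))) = -309919/ 165+2912 * sqrt(5) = 4633.13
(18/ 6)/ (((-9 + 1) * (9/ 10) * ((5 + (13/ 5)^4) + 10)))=-3125/ 455232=-0.01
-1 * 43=-43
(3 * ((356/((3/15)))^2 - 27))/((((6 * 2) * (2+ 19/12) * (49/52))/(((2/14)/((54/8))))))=659021584/132741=4964.72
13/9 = 1.44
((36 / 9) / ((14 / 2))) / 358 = 2 / 1253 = 0.00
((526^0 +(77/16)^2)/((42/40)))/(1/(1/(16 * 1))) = 30925/21504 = 1.44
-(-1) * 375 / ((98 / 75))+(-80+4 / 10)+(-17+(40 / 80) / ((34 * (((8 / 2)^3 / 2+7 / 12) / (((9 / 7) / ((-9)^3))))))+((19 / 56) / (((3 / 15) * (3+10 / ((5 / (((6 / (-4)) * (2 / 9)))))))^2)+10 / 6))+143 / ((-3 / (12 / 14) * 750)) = 11915136440087 / 61557867000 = 193.56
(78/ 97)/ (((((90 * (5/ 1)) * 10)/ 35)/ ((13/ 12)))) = 1183/ 174600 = 0.01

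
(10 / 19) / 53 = 10 / 1007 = 0.01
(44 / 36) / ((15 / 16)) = 176 / 135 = 1.30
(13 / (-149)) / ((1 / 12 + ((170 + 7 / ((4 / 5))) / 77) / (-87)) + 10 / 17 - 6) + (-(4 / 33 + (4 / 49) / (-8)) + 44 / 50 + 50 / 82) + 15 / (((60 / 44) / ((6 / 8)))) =352150181888579 / 36511010913300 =9.65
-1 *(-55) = 55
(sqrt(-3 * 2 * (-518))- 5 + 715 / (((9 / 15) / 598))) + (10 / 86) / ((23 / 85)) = 2 * sqrt(777) + 2114320090 / 2967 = 712667.85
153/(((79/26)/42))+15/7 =1170717/553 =2117.03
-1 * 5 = -5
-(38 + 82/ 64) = -1257/ 32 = -39.28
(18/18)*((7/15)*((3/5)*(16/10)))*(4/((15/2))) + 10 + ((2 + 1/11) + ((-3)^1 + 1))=213053/20625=10.33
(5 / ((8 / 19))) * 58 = 2755 / 4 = 688.75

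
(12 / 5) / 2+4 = 26 / 5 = 5.20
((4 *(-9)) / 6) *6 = -36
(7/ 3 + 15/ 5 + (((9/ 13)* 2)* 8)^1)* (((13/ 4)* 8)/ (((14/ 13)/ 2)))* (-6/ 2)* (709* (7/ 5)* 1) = -2359552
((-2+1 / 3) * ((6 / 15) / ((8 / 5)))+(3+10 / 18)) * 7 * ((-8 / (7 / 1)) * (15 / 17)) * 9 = -3390 / 17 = -199.41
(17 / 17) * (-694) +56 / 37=-692.49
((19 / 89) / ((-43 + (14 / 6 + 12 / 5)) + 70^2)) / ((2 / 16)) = 0.00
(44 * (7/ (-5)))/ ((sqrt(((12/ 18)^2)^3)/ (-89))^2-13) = 1778517972/ 375336265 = 4.74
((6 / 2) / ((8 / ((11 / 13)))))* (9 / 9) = 33 / 104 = 0.32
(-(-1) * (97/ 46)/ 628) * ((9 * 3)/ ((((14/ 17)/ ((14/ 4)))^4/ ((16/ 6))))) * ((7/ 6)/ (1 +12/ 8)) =170132277/ 4622080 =36.81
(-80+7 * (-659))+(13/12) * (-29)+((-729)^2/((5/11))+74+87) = 69876407/60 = 1164606.78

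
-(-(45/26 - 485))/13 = -12565/338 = -37.17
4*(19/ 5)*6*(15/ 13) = 1368/ 13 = 105.23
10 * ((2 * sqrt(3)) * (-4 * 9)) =-720 * sqrt(3) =-1247.08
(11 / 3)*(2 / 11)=2 / 3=0.67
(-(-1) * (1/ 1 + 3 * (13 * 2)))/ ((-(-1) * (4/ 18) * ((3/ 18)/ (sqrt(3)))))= 2133 * sqrt(3)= 3694.46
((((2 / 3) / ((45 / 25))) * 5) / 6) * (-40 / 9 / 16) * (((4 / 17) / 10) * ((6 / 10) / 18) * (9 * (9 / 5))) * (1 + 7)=-0.01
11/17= 0.65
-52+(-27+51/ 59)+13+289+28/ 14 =13326/ 59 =225.86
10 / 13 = 0.77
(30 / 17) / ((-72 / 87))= -2.13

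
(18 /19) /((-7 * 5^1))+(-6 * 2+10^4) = 6642002 /665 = 9987.97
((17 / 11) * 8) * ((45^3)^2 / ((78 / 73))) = 13739964187500 / 143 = 96083665646.85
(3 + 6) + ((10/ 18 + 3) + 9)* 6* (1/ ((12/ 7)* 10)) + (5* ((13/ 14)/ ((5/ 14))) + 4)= 5471/ 180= 30.39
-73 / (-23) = 73 / 23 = 3.17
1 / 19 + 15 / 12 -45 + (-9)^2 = 2835 / 76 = 37.30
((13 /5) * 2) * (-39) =-1014 /5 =-202.80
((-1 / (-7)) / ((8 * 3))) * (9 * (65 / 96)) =65 / 1792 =0.04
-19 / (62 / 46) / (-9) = 437 / 279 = 1.57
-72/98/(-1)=36/49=0.73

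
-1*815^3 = -541343375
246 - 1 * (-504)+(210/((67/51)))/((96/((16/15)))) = 50369/67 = 751.78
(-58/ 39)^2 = 3364/ 1521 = 2.21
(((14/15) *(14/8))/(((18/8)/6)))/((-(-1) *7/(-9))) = -28/5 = -5.60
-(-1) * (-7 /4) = -1.75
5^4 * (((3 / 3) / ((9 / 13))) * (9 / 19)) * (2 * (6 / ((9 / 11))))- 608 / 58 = 10350172 / 1653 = 6261.45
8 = 8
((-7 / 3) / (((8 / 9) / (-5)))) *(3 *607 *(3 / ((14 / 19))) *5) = 7784775 / 16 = 486548.44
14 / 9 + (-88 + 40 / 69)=-17774 / 207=-85.86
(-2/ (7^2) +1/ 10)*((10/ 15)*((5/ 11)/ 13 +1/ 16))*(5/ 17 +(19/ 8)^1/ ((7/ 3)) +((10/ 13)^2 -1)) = 940256531/ 270562131840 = 0.00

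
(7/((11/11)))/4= 7/4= 1.75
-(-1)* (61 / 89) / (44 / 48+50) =732 / 54379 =0.01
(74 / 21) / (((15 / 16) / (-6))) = -2368 / 105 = -22.55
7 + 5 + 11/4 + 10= 99/4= 24.75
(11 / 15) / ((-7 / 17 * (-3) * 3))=187 / 945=0.20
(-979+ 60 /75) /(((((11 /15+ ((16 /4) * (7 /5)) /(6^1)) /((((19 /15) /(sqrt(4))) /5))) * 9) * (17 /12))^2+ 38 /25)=-35313020 /1016070497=-0.03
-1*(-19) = 19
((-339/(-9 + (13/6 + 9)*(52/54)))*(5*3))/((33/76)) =-6680.17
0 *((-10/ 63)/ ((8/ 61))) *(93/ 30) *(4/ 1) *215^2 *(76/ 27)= 0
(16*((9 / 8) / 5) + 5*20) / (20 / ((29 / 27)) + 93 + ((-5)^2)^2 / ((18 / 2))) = 67599 / 118145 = 0.57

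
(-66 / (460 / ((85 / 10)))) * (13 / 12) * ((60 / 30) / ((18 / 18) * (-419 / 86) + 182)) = -104533 / 7007180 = -0.01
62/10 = 31/5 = 6.20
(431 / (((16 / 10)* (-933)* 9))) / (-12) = 2155 / 806112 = 0.00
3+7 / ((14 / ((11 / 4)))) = 35 / 8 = 4.38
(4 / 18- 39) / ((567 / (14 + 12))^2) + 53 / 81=1657289 / 2893401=0.57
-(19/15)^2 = -1.60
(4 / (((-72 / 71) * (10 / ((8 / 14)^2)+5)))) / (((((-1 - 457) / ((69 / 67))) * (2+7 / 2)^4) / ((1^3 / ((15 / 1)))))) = 52256 / 2880967767975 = 0.00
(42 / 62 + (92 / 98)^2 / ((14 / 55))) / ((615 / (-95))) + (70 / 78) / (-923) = -492465515492 / 768957006909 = -0.64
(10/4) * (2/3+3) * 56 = 1540/3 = 513.33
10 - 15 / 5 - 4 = 3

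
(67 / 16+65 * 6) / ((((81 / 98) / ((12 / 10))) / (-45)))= -309043 / 12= -25753.58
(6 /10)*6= 18 /5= 3.60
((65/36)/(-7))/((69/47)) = -3055/17388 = -0.18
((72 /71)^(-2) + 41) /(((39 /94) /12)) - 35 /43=439444445 /362232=1213.16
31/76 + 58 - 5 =4059/76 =53.41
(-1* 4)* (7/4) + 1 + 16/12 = -14/3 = -4.67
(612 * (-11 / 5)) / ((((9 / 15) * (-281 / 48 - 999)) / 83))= 8940096 / 48233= 185.35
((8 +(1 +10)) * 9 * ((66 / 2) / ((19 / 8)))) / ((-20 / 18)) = -2138.40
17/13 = 1.31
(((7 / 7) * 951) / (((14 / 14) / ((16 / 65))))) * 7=106512 / 65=1638.65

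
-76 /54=-38 /27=-1.41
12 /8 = 3 /2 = 1.50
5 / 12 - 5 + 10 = 65 / 12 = 5.42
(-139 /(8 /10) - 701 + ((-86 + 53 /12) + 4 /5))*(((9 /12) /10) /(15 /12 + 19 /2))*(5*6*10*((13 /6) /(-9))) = 186329 /387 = 481.47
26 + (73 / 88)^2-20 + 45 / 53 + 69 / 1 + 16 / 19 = 603419935 / 7798208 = 77.38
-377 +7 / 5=-1878 / 5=-375.60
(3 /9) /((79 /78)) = 26 /79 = 0.33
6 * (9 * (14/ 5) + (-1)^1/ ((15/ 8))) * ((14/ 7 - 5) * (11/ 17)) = -4884/ 17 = -287.29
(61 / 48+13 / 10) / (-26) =-617 / 6240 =-0.10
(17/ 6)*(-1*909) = -5151/ 2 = -2575.50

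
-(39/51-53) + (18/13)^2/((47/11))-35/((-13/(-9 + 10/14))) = 4101742/135031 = 30.38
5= 5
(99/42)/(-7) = -33/98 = -0.34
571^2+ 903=326944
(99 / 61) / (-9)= -11 / 61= -0.18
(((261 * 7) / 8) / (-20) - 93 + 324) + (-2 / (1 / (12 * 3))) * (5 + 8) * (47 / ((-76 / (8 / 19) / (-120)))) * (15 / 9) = -2802804987 / 57760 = -48525.02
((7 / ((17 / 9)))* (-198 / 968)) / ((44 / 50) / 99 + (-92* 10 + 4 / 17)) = 127575 / 154794904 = 0.00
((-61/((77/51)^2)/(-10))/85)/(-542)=-9333/160675900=-0.00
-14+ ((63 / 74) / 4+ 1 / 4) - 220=-69127 / 296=-233.54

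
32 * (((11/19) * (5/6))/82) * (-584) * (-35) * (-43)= -165479.16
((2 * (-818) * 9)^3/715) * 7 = -22344748267968/715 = -31251396178.98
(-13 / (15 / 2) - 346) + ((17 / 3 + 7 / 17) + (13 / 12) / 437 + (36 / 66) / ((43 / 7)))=-24004524781 / 70278340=-341.56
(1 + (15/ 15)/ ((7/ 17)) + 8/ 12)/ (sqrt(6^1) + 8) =344/ 609 - 43 * sqrt(6)/ 609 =0.39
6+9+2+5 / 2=39 / 2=19.50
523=523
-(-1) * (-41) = -41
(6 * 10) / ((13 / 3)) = 180 / 13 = 13.85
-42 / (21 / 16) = -32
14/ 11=1.27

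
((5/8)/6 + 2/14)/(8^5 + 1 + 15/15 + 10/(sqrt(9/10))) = 815973/108246377120 -83* sqrt(10)/108246377120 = 0.00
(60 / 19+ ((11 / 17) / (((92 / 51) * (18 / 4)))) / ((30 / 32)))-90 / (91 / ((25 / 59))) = 298145618 / 105581385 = 2.82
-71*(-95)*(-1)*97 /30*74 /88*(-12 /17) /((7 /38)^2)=3495607042 /9163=381491.55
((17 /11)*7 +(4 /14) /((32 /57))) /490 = 2791 /120736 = 0.02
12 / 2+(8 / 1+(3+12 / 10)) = 91 / 5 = 18.20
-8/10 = -4/5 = -0.80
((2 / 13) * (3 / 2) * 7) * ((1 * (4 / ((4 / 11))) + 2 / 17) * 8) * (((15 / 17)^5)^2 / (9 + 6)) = 1220653546875000 / 445534651999229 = 2.74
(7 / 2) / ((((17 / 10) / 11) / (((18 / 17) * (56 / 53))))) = 388080 / 15317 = 25.34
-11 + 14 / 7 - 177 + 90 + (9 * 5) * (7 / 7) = -51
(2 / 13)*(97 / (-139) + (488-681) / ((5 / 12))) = -644818 / 9035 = -71.37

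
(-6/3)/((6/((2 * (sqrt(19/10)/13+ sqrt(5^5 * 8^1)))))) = -100 * sqrt(10)/3 - sqrt(190)/195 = -105.48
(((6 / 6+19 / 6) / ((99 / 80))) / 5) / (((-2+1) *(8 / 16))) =-400 / 297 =-1.35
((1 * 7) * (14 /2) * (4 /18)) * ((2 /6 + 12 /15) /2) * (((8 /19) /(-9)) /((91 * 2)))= -476 /300105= -0.00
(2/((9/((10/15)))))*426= 568/9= 63.11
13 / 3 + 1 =16 / 3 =5.33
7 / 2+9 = 25 / 2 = 12.50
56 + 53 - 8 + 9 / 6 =205 / 2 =102.50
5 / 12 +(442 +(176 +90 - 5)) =703.42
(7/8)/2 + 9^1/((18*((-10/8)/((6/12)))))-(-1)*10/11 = 1009/880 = 1.15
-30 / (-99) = 10 / 33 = 0.30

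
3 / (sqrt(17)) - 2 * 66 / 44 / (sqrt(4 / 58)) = -3 * sqrt(58) / 2 + 3 * sqrt(17) / 17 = -10.70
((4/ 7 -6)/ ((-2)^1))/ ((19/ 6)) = 6/ 7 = 0.86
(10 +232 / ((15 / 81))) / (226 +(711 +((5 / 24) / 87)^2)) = 357499008 / 265264945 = 1.35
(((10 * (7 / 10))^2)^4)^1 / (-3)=-5764801 / 3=-1921600.33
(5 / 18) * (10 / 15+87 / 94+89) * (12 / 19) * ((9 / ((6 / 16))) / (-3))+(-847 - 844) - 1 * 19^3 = -69738230 / 8037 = -8677.15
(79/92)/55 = 79/5060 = 0.02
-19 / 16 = -1.19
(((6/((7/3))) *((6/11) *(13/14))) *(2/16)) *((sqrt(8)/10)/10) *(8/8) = 351 *sqrt(2)/107800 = 0.00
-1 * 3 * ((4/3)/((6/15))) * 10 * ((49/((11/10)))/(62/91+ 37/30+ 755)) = -133770000/22730147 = -5.89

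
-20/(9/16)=-320/9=-35.56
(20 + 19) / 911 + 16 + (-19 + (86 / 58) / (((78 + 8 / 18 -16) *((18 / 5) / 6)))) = -43319217 / 14847478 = -2.92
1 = 1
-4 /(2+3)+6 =26 /5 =5.20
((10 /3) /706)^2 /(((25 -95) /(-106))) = 265 /7850367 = 0.00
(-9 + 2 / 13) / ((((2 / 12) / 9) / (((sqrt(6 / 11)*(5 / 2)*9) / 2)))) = -139725*sqrt(66) / 286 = -3968.99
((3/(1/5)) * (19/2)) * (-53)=-15105/2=-7552.50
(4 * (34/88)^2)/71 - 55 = -1889731/34364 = -54.99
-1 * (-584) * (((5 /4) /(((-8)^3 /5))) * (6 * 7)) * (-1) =38325 /128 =299.41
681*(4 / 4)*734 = 499854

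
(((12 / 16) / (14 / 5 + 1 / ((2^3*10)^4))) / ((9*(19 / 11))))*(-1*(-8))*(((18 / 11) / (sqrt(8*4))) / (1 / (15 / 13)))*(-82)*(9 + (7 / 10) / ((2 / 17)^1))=-86906880000*sqrt(2) / 2179072019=-56.40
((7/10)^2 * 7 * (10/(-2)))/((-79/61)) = 20923/1580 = 13.24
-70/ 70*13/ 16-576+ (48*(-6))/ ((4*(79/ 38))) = -772867/ 1264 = -611.45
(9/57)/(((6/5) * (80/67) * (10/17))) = 1139/6080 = 0.19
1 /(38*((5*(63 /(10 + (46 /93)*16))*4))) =119 /318060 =0.00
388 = 388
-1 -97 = -98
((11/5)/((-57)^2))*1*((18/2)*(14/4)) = 77/3610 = 0.02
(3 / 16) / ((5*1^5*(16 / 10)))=3 / 128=0.02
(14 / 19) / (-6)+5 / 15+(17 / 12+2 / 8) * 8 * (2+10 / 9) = 21388 / 513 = 41.69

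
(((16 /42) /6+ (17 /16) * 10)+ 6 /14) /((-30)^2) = 5603 /453600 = 0.01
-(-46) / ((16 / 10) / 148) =4255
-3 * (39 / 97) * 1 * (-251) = 29367 / 97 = 302.75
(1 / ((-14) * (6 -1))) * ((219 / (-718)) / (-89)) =-219 / 4473140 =-0.00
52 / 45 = 1.16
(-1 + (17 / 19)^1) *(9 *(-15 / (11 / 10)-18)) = 6264 / 209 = 29.97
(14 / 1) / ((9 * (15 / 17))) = 238 / 135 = 1.76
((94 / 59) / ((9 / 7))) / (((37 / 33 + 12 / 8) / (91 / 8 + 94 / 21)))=1376771 / 183726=7.49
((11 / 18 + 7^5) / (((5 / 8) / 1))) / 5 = 1210148 / 225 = 5378.44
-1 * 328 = -328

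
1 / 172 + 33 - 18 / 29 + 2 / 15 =2433031 / 74820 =32.52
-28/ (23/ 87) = -2436/ 23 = -105.91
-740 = -740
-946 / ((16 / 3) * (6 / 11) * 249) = -5203 / 3984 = -1.31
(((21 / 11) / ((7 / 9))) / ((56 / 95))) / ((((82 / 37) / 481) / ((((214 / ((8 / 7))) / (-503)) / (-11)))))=4884475635 / 159704512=30.58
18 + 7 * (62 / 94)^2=46489 / 2209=21.05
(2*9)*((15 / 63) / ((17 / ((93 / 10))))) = 279 / 119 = 2.34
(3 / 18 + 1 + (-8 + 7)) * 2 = 1 / 3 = 0.33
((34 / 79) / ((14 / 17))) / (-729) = -289 / 403137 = -0.00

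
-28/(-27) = 28/27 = 1.04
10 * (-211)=-2110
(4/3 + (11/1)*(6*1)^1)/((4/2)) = 101/3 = 33.67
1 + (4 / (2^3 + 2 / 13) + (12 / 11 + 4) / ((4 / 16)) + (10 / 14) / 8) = 716411 / 32648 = 21.94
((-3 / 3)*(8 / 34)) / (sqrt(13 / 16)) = -16*sqrt(13) / 221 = -0.26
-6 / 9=-2 / 3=-0.67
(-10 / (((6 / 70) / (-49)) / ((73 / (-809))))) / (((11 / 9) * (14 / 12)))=-3219300 / 8899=-361.76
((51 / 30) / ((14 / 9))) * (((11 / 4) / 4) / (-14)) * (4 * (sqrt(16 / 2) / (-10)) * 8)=1683 * sqrt(2) / 4900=0.49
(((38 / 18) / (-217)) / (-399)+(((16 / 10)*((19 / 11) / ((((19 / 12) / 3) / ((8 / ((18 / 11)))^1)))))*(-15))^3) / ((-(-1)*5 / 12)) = -9289133457404 / 68355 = -135895449.60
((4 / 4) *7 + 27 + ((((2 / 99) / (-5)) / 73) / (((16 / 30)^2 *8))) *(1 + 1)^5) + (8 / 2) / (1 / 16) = 629547 / 6424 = 98.00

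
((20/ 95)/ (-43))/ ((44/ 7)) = -7/ 8987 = -0.00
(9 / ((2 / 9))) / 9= 9 / 2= 4.50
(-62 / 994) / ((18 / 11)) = -341 / 8946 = -0.04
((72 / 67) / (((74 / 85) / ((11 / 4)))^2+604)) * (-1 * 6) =-94416300 / 8846001893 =-0.01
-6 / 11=-0.55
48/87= 16/29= 0.55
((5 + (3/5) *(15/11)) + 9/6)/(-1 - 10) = -0.67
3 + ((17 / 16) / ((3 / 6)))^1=41 / 8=5.12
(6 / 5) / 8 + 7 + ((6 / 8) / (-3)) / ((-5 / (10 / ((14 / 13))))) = 533 / 70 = 7.61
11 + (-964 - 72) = -1025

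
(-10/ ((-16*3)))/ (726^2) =5/ 12649824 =0.00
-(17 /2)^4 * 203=-16954763 /16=-1059672.69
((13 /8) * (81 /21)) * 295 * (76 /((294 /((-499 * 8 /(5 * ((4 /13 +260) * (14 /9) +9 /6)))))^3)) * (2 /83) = -2036810474267964928 /2016320211166323653675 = -0.00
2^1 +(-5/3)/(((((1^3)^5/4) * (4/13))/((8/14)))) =-218/21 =-10.38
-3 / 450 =-1 / 150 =-0.01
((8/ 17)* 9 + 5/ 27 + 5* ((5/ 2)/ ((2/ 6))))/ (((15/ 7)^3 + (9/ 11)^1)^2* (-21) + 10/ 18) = -78260837501/ 4452194455806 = -0.02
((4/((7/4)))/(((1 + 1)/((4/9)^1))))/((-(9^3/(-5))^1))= 160/45927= 0.00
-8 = -8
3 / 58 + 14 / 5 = 2.85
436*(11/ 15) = 319.73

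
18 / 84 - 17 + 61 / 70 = -557 / 35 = -15.91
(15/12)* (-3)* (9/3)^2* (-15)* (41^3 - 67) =69714675/2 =34857337.50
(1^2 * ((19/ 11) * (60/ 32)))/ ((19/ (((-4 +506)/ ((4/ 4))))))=3765/ 44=85.57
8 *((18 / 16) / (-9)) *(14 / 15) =-14 / 15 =-0.93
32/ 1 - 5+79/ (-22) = 515/ 22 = 23.41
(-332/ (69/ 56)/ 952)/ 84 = -83/ 24633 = -0.00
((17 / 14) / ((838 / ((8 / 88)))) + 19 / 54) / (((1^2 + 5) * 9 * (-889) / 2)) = -0.00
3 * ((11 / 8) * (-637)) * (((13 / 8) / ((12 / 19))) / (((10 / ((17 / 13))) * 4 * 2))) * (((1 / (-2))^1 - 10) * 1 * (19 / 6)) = 301013713 / 81920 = 3674.48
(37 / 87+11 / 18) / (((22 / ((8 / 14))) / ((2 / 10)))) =541 / 100485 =0.01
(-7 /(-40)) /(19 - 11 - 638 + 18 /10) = -7 /25128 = -0.00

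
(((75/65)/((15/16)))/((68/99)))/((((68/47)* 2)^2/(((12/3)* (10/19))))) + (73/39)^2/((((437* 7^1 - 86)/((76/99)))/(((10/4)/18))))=0.45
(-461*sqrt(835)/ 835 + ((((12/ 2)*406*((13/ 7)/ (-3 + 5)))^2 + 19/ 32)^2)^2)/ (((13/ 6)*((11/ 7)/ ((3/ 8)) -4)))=45277398850644975221853803377582383/ 27262976 -29043*sqrt(835)/ 21710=1660765092213152930254342000.00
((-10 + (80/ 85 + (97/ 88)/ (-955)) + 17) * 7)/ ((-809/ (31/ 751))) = -2461593967/ 868007392120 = -0.00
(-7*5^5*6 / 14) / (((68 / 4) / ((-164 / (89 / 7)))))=7113.35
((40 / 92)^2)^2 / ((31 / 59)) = 590000 / 8675071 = 0.07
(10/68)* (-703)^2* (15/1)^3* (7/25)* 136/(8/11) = 25686512775/2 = 12843256387.50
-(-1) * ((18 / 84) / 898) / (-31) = -3 / 389732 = -0.00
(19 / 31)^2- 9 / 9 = -600 / 961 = -0.62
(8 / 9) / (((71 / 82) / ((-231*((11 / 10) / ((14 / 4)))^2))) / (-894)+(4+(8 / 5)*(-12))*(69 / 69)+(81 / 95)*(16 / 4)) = -4943696032 / 65568784981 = -0.08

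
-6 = -6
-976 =-976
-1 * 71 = -71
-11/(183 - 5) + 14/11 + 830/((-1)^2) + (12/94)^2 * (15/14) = 25166731253/30276554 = 831.23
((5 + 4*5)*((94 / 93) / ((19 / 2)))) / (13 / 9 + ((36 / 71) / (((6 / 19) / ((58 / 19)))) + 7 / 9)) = 0.37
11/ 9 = 1.22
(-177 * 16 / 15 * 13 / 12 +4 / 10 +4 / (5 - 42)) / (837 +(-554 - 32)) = -113354 / 139305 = -0.81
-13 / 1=-13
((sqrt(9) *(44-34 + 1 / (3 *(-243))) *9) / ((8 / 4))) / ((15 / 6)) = 7289 / 135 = 53.99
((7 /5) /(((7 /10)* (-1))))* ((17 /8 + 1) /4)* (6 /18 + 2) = -175 /48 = -3.65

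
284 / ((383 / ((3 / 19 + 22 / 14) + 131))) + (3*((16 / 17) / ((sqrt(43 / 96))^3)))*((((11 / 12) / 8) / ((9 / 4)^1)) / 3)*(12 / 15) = 11264*sqrt(258) / 1414485 + 5013452 / 50939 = 98.55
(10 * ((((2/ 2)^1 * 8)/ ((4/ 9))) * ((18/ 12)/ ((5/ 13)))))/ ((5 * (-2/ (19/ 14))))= -6669/ 70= -95.27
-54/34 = -27/17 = -1.59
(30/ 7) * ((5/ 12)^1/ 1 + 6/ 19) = 835/ 266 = 3.14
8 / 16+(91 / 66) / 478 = 15865 / 31548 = 0.50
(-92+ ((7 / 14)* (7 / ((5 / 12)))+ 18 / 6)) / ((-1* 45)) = 403 / 225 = 1.79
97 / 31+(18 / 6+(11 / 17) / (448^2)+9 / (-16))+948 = 100859693653 / 105771008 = 953.57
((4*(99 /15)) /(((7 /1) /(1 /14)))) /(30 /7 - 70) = -33 /8050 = -0.00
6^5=7776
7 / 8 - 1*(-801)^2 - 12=-5132897 / 8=-641612.12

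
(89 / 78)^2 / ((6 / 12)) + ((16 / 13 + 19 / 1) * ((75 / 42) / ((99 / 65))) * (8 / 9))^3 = 768802168619383757 / 82005679669914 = 9374.99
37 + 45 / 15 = 40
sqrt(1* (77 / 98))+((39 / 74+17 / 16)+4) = sqrt(154) / 14+3309 / 592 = 6.48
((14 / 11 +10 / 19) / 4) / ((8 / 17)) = 799 / 836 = 0.96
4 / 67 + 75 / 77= 5333 / 5159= 1.03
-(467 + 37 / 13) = -6108 / 13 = -469.85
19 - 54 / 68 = 619 / 34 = 18.21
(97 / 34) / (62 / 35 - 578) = -3395 / 685712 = -0.00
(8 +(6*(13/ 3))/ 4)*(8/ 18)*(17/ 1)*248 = 244528/ 9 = 27169.78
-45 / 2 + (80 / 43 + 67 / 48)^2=-50680319 / 4260096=-11.90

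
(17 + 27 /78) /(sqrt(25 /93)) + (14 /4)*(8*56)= 451*sqrt(93) /130 + 1568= 1601.46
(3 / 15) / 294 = 0.00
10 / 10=1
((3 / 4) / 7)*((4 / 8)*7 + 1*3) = 39 / 56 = 0.70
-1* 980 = -980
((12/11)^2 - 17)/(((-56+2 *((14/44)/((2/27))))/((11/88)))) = 1913/45892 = 0.04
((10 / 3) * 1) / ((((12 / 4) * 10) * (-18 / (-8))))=4 / 81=0.05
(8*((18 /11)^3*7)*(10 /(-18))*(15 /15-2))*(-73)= -13245120 /1331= -9951.25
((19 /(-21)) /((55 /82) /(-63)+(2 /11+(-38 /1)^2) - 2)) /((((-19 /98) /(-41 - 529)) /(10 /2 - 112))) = 16173816120 /81952819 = 197.36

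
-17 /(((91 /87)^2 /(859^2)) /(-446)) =42345631413198 /8281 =5113589109.19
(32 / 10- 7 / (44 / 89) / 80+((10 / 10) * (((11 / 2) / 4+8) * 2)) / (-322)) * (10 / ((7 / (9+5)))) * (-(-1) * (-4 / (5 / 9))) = -426.93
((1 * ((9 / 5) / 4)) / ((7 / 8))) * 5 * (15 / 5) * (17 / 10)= 459 / 35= 13.11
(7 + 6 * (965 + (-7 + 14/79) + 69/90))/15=2275462/5925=384.04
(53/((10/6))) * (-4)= -636/5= -127.20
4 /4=1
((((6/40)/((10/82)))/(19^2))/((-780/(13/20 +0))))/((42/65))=-533/121296000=-0.00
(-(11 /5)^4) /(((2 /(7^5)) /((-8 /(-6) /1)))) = -262476.04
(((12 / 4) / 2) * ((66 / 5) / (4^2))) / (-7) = -99 / 560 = -0.18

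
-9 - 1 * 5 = -14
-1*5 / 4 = -5 / 4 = -1.25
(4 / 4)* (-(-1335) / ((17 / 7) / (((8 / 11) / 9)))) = 44.42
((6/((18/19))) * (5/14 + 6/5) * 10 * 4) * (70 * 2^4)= 1325440/3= 441813.33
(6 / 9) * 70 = 140 / 3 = 46.67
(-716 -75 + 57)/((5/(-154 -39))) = 141662/5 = 28332.40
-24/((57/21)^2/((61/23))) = -8.64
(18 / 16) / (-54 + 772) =0.00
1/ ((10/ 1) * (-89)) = -1/ 890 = -0.00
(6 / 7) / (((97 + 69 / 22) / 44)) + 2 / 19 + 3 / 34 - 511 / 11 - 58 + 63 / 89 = -1006256641141 / 9752764714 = -103.18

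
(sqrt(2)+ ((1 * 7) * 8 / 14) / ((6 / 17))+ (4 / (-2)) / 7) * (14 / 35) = 2 * sqrt(2) / 5+ 464 / 105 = 4.98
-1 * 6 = -6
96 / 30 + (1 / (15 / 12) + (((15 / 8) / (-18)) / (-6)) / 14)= 16133 / 4032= 4.00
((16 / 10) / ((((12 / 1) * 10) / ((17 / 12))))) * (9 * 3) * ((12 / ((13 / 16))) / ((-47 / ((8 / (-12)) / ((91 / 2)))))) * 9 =29376 / 1390025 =0.02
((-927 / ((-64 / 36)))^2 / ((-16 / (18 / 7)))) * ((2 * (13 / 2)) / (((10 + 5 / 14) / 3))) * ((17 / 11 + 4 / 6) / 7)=-594501848109 / 11432960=-51998.94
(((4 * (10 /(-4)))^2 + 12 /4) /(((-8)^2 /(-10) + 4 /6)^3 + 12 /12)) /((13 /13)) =-347625 /632681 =-0.55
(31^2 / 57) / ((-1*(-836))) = 961 / 47652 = 0.02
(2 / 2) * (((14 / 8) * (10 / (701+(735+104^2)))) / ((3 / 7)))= 245 / 73512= 0.00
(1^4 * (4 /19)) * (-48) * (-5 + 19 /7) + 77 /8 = 34817 /1064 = 32.72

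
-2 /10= -1 /5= -0.20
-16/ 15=-1.07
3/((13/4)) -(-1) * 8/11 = 236/143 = 1.65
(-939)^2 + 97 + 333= 882151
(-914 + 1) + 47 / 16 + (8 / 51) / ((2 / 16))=-741587 / 816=-908.81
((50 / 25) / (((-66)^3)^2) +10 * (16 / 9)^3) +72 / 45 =3980239323223 / 68878291680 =57.79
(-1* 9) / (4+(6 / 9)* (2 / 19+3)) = -513 / 346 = -1.48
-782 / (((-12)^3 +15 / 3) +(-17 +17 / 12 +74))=552 / 1175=0.47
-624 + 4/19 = -11852/19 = -623.79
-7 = -7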